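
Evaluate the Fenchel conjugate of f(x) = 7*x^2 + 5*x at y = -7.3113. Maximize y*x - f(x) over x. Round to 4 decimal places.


f*(y) = sup_x {y*x - a*x^2 - b*x} = sup_x {(y-b)*x - a*x^2}
FOC: (y - b) - 2a*x = 0 => x* = (y - b)/(2a)
x* = (-7.3113 - 5)/(2*7) = -0.8794
f*(-7.3113) = (y-b)^2/(4a) = (-7.3113 - 5)^2/(4*7)
= 151.5681/28 = 5.4131


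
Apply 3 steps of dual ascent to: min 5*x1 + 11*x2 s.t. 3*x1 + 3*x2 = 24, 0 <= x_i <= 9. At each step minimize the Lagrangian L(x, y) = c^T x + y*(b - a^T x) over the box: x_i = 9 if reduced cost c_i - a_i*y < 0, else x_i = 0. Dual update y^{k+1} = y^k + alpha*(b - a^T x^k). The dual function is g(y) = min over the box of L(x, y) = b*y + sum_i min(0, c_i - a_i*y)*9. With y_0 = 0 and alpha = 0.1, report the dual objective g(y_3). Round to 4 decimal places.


Dual ascent for LP: min 5*x1 + 11*x2, 3*x1 + 3*x2 = 24, 0 <= x_i <= 9
Step 1: y^k = 0.0, reduced costs: (5.0, 11.0)
  x^k = (0.0, 0.0), subgradient = b - a^T x = 24.0
  y^{k+1} = 0.0 + 0.1*24.0 = 2.4
Step 2: y^k = 2.4, reduced costs: (-2.2, 3.8)
  x^k = (9.0, 0.0), subgradient = b - a^T x = -3.0
  y^{k+1} = 2.4 + 0.1*-3.0 = 2.1
Step 3: y^k = 2.1, reduced costs: (-1.3, 4.7)
  x^k = (9.0, 0.0), subgradient = b - a^T x = -3.0
  y^{k+1} = 2.1 + 0.1*-3.0 = 1.8
Dual objective at y_3 = 1.8: reduced costs (-0.4, 5.6), box minimizer x = (9.0, 0.0)
g(y_3) = b*y + (c1 - a1*y)*x1 + (c2 - a2*y)*x2 = 24*1.8 + (-0.4)*9.0 + 5.6*0.0 = 43.2 - 3.6 + 0.0 = 39.6


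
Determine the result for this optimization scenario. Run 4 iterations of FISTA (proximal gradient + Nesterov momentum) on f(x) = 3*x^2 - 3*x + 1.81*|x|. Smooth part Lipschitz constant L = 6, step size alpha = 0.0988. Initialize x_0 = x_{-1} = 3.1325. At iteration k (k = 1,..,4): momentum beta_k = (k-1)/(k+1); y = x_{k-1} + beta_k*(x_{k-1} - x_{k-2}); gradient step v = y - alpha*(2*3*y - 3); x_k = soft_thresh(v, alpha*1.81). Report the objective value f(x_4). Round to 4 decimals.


FISTA on f(x) = 3*x^2 - 3*x + 1.81*|x|
L = 6, alpha = 0.0988
Iteration 1: beta = 0.0, y = 3.1325 + 0.0*(3.1325 - 3.1325) = 3.1325
  grad(y) = 15.795, v = y - alpha*grad = 1.572
  prox(v) = soft_thresh(1.572, 0.1788) = 1.3931
Iteration 2: beta = 0.3333, y = 1.3931 + 0.3333*(1.3931 - 3.1325) = 0.8133
  grad(y) = 1.88, v = y - alpha*grad = 0.6276
  prox(v) = soft_thresh(0.6276, 0.1788) = 0.4488
Iteration 3: beta = 0.5, y = 0.4488 + 0.5*(0.4488 - 1.3931) = -0.0234
  grad(y) = -3.1405, v = y - alpha*grad = 0.2869
  prox(v) = soft_thresh(0.2869, 0.1788) = 0.108
Iteration 4: beta = 0.6, y = 0.108 + 0.6*(0.108 - 0.4488) = -0.0964
  grad(y) = -3.5784, v = y - alpha*grad = 0.2571
  prox(v) = soft_thresh(0.2571, 0.1788) = 0.0783
f(x_4) = 3*0.0783^2 - 3*0.0783 + 1.81*|0.0783| = -0.0748


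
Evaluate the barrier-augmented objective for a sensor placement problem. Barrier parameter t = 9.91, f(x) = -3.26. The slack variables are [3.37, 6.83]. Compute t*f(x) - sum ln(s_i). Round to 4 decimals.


Step 1: Compute log-barrier.
ln values: [1.2149, 1.9213]
phi = -(1.2149 + 1.9213) = -3.1362
Step 2: Compute augmented objective.
t*f(x) = 9.91*-3.26 = -32.3066
Total = -32.3066 - 3.1362 = -35.4428


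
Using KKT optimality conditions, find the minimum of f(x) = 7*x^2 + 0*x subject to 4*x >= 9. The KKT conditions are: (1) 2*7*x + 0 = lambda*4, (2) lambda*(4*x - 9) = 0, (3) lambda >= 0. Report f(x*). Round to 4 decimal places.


Step 1: Try lambda = 0 (constraint inactive).
x_unc = 0/(2*7) = 0.0
Check: 4*0.0 = 0.0 < 9 -- violated!
Step 2: Constraint must be active: 4*x = 9
x* = 9/4 = 2.25
lambda = (2*7*2.25 + 0)/4 = 7.875
Step 3: Compute optimal value.
f(x*) = 7*2.25^2 + 0*2.25 = 35.4375


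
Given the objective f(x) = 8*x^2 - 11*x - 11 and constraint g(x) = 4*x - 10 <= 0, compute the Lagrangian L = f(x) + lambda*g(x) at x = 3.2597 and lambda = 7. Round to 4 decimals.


Step 1: Evaluate f(x).
f(3.2597) = 8*3.2597^2 - 11*3.2597 - 11 = 38.1485
Step 2: Evaluate g(x).
g(3.2597) = 4*3.2597 - 10 = 3.0388
Step 3: Compute Lagrangian.
L = 38.1485 + 7*3.0388 = 59.4201


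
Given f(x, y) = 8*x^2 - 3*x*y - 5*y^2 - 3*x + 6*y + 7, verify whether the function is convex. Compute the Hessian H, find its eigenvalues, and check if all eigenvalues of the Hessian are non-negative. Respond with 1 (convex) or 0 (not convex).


The Hessian of f(x,y) = 8*x^2 - 3*x*y - 5*y^2 - 3*x + 6*y + 7 is:
H = [[16, -3], [-3, -10]]
Trace = 16 - 10 = 6
Determinant = 16*-10 - (-3)^2 = -169
Discriminant = (6)^2 - 4*-169 = 712.0
Eigenvalues: lambda_1 = -10.3417, lambda_2 = 16.3417
The function is not convex.

0


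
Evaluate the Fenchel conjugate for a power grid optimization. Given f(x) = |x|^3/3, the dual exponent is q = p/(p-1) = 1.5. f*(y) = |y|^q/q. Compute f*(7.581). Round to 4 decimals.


The conjugate exponent q satisfies 1/p + 1/q = 1.
p = 3, so q = 3/(3 - 1) = 1.5
|y|^q = 7.581^1.5 = 20.8732
f*(7.581) = 20.8732 / 1.5 = 13.9155


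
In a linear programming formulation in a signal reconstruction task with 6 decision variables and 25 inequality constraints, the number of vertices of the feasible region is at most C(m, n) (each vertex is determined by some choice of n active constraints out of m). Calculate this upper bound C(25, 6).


Each vertex corresponds to some choice of n active constraints out of m, so the number of vertices is at most C(m, n) = m! / (n!(m-n)!).
m = 25, n = 6
Numerator: 25 * 24 * 23 * 22 * 21 * 20
Denominator: 6! = 720
C(25, 6) = 177100


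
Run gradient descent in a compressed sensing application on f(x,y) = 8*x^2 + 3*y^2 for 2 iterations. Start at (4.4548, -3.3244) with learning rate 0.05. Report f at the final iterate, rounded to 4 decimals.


Gradient descent on f(x,y) = 8*x^2 + 3*y^2.
Starting point: (4.4548, -3.3244), alpha = 0.05
Step 1: grad_x = 2*8*4.4548 = 71.2768, grad_y = 2*3*-3.3244 = -19.9464
  x_1 = 4.4548 - 0.05*71.2768 = 0.891
  y_1 = -3.3244 - 0.05*-19.9464 = -2.3271
Step 2: grad_x = 2*8*0.891 = 14.2554, grad_y = 2*3*-2.3271 = -13.9625
  x_2 = 0.891 - 0.05*14.2554 = 0.1782
  y_2 = -2.3271 - 0.05*-13.9625 = -1.629
f(0.1782, -1.629) = 8*0.1782^2 + 3*(-1.629)^2 = 8.2145


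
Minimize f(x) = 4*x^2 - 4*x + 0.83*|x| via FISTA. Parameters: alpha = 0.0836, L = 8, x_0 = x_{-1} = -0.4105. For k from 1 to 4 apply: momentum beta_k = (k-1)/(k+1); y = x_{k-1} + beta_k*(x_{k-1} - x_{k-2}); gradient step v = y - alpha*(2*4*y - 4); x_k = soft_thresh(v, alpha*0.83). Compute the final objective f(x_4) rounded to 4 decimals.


FISTA on f(x) = 4*x^2 - 4*x + 0.83*|x|
L = 8, alpha = 0.0836
Iteration 1: beta = 0.0, y = -0.4105 + 0.0*(-0.4105 + 0.4105) = -0.4105
  grad(y) = -7.284, v = y - alpha*grad = 0.1984
  prox(v) = soft_thresh(0.1984, 0.0694) = 0.1291
Iteration 2: beta = 0.3333, y = 0.1291 + 0.3333*(0.1291 + 0.4105) = 0.3089
  grad(y) = -1.5288, v = y - alpha*grad = 0.4367
  prox(v) = soft_thresh(0.4367, 0.0694) = 0.3673
Iteration 3: beta = 0.5, y = 0.3673 + 0.5*(0.3673 - 0.1291) = 0.4865
  grad(y) = -0.1084, v = y - alpha*grad = 0.4955
  prox(v) = soft_thresh(0.4955, 0.0694) = 0.4261
Iteration 4: beta = 0.6, y = 0.4261 + 0.6*(0.4261 - 0.3673) = 0.4614
  grad(y) = -0.3087, v = y - alpha*grad = 0.4872
  prox(v) = soft_thresh(0.4872, 0.0694) = 0.4178
f(x_4) = 4*0.4178^2 - 4*0.4178 + 0.83*|0.4178| = -0.6262


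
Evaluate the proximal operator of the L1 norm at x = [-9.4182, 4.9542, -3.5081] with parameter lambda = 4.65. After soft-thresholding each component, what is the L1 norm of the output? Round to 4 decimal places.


Soft-thresholding with lambda = 4.65:
prox(-9.4182) = sign(-9.4182)*max(|-9.4182| - 4.65, 0) = -4.7682
prox(4.9542) = sign(4.9542)*max(|4.9542| - 4.65, 0) = 0.3042
prox(-3.5081) = sign(-3.5081)*max(|-3.5081| - 4.65, 0) = 0.0
prox(x) = [-4.7682, 0.3042, 0.0]
||prox(x)||_1 = 4.7682 + 0.3042 + 0.0 = 5.0724


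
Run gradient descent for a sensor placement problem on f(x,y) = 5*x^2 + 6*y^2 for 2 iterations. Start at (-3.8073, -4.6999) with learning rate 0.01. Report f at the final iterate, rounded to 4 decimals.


Gradient descent on f(x,y) = 5*x^2 + 6*y^2.
Starting point: (-3.8073, -4.6999), alpha = 0.01
Step 1: grad_x = 2*5*-3.8073 = -38.073, grad_y = 2*6*-4.6999 = -56.3988
  x_1 = -3.8073 - 0.01*-38.073 = -3.4266
  y_1 = -4.6999 - 0.01*-56.3988 = -4.1359
Step 2: grad_x = 2*5*-3.4266 = -34.2657, grad_y = 2*6*-4.1359 = -49.6309
  x_2 = -3.4266 - 0.01*-34.2657 = -3.0839
  y_2 = -4.1359 - 0.01*-49.6309 = -3.6396
f(-3.0839, -3.6396) = 5*(-3.0839)^2 + 6*(-3.6396)^2 = 127.0328


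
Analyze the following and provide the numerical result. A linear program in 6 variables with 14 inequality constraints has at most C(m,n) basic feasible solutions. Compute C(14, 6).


Each vertex corresponds to some choice of n active constraints out of m, so the number of vertices is at most C(m, n) = m! / (n!(m-n)!).
m = 14, n = 6
Numerator: 14 * 13 * 12 * 11 * 10 * 9
Denominator: 6! = 720
C(14, 6) = 3003


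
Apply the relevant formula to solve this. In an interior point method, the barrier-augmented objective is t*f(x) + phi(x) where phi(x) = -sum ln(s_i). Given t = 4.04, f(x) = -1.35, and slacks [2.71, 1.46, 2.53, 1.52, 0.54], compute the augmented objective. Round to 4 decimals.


Step 1: Compute log-barrier.
ln values: [0.9969, 0.3784, 0.9282, 0.4187, -0.6162]
phi = -(0.9969 + 0.3784 + 0.9282 + 0.4187 - 0.6162) = -2.1061
Step 2: Compute augmented objective.
t*f(x) = 4.04*-1.35 = -5.454
Total = -5.454 - 2.1061 = -7.5601


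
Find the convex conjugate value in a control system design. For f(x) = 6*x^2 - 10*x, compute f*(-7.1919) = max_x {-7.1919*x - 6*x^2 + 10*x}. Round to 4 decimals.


f*(y) = sup_x {y*x - a*x^2 - b*x} = sup_x {(y-b)*x - a*x^2}
FOC: (y - b) - 2a*x = 0 => x* = (y - b)/(2a)
x* = (-7.1919 + 10)/(2*6) = 0.234
f*(-7.1919) = (y-b)^2/(4a) = (-7.1919 + 10)^2/(4*6)
= 7.8854/24 = 0.3286


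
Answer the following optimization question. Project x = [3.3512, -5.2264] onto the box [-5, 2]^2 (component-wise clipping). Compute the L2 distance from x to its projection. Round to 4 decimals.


Project each component onto [-5, 2].
clip(3.3512) = 2.0, clip(-5.2264) = -5.0
Projection = [2.0, -5.0]
Squared diffs: [1.8257, 0.0513]
Distance = sqrt(1.877) = 1.37


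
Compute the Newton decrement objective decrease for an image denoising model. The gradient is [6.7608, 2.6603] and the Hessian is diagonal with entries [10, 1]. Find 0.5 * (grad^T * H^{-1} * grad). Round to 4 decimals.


Step 1: H is diagonal, so H^(-1) * g = [0.6761, 2.6603].
Step 2: g^T H^(-1) g = sum_i g_i^2 / H_ii
  = (6.7608)^2/10 + (2.6603)^2/1
  = 4.5708 + 7.0772 = 11.648
Step 3: Objective decrease = 0.5 * g^T H^(-1) g = 5.824


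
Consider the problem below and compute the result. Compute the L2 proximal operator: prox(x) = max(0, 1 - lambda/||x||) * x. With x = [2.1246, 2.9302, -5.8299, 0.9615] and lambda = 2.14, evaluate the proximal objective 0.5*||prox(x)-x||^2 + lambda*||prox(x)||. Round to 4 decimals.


Step 1: Compute ||x||.
||x|| = 6.9291
Step 2: Compute scaling factor.
scale = max(0, 1 - 2.14/6.9291) = 0.6912
Step 3: prox(x) = [1.4684, 2.0252, -4.0294, 0.6645]
||prox(x)|| = 4.7891
Step 4: Proximal objective.
0.5*||prox-x||^2 = 2.2898
lambda*||prox|| = 10.2487
Total = 12.5384


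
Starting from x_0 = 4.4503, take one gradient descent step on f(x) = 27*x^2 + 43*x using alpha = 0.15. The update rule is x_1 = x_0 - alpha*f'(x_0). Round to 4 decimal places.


We compute the gradient at x_0 and apply the update.
f'(x) = 54*x + 43
f'(4.4503) = 54*4.4503 + 43 = 283.3162
x_1 = 4.4503 - 0.15*283.3162 = -38.0471


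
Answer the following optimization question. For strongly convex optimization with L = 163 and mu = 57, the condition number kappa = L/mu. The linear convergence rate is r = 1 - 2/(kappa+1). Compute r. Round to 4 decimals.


Step 1: Compute the condition number.
kappa = L/mu = 163/57 = 2.8596
Step 2: Compute the convergence rate.
r = 1 - 2/(kappa + 1) = 1 - 2*mu/(L + mu) = (L - mu)/(L + mu) = 106/220 = 0.4818


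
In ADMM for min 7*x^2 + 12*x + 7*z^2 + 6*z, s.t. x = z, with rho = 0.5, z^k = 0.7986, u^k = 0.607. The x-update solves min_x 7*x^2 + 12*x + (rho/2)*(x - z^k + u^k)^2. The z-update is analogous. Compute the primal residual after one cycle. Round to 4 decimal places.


ADMM iteration with rho = 0.5, z^k = 0.7986, u^k = 0.607
Step 1: x-update.
Minimize 7*x^2 + 12*x + (0.5/2)*(x - 0.7986 + 0.607)^2
FOC: (2*7 + 0.5)*x = -12 + 0.5*(0.7986 - 0.607)
x^{k+1} = -0.821
Step 2: z-update.
Minimize 7*z^2 + 6*z + (0.5/2)*(-0.821 - z + 0.607)^2
FOC: (2*7 + 0.5)*z = -6 + 0.5*(-0.821 + 0.607)
z^{k+1} = -0.4212
Step 3: u-update.
u^{k+1} = 0.607 - 0.821 + 0.4212 = 0.2072
Step 4: Primal residual = |-0.821 + 0.4212| = 0.3998


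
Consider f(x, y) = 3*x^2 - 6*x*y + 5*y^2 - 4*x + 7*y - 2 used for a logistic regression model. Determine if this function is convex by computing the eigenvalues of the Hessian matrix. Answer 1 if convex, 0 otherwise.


The Hessian of f(x,y) = 3*x^2 - 6*x*y + 5*y^2 - 4*x + 7*y - 2 is:
H = [[6, -6], [-6, 10]]
Trace = 6 + 10 = 16
Determinant = 6*10 - (-6)^2 = 24
Discriminant = (16)^2 - 4*24 = 160.0
Eigenvalues: lambda_1 = 1.6754, lambda_2 = 14.3246
The function is convex.

1


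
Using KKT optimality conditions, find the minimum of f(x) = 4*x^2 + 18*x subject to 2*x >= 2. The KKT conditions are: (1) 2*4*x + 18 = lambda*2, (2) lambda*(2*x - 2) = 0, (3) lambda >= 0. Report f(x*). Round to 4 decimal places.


Step 1: Try lambda = 0 (constraint inactive).
x_unc = -18/(2*4) = -2.25
Check: 2*-2.25 = -4.5 < 2 -- violated!
Step 2: Constraint must be active: 2*x = 2
x* = 2/2 = 1.0
lambda = (2*4*1.0 + 18)/2 = 13.0
Step 3: Compute optimal value.
f(x*) = 4*1.0^2 + 18*1.0 = 22.0


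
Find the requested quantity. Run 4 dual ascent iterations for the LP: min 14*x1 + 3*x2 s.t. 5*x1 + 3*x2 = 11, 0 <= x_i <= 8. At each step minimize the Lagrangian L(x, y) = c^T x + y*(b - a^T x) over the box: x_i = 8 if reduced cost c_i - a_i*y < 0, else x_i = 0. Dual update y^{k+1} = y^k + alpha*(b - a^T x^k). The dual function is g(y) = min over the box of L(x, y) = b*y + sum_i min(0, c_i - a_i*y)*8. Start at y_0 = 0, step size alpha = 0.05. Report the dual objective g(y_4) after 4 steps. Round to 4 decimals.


Dual ascent for LP: min 14*x1 + 3*x2, 5*x1 + 3*x2 = 11, 0 <= x_i <= 8
Step 1: y^k = 0.0, reduced costs: (14.0, 3.0)
  x^k = (0.0, 0.0), subgradient = b - a^T x = 11.0
  y^{k+1} = 0.0 + 0.05*11.0 = 0.55
Step 2: y^k = 0.55, reduced costs: (11.25, 1.35)
  x^k = (0.0, 0.0), subgradient = b - a^T x = 11.0
  y^{k+1} = 0.55 + 0.05*11.0 = 1.1
Step 3: y^k = 1.1, reduced costs: (8.5, -0.3)
  x^k = (0.0, 8.0), subgradient = b - a^T x = -13.0
  y^{k+1} = 1.1 + 0.05*-13.0 = 0.45
Step 4: y^k = 0.45, reduced costs: (11.75, 1.65)
  x^k = (0.0, 0.0), subgradient = b - a^T x = 11.0
  y^{k+1} = 0.45 + 0.05*11.0 = 1.0
Dual objective at y_4 = 1.0: reduced costs (9.0, 0.0), box minimizer x = (0.0, 0.0)
g(y_4) = b*y + (c1 - a1*y)*x1 + (c2 - a2*y)*x2 = 11*1.0 + 9.0*0.0 + 0.0*0.0 = 11.0 + 0.0 + 0.0 = 11.0


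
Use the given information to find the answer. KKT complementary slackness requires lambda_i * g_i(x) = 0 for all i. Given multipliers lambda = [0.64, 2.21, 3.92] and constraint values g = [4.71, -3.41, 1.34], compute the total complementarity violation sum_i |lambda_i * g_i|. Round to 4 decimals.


KKT complementary slackness check:
lambda_1 * g_1 = 0.64 * 4.71 = 3.0144
lambda_2 * g_2 = 2.21 * -3.41 = -7.5361
lambda_3 * g_3 = 3.92 * 1.34 = 5.2528
Total violation = 3.0144 + 7.5361 + 5.2528 = 15.8033


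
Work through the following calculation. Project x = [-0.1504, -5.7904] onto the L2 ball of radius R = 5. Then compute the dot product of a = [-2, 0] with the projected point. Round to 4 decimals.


Step 1: Compute ||x|| (intermediates to 6 decimals).
||x|| = sqrt((-0.1504)^2 + (-5.7904)^2) = 5.792353
Step 2: Project.
Since ||x|| > R, scale = R/||x|| = 5/5.792353 = 0.863207, proj(x) = scale * x
proj(x) = [-0.129826, -4.998314]
Step 3: Dot product.
a^T * proj(x) = -2*(-0.129826) + 0*(-4.998314) = 0.2597


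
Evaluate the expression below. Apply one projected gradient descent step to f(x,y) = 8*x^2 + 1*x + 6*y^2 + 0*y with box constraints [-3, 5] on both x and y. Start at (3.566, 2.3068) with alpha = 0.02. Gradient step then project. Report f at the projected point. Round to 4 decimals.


Step 1: Compute gradient at (3.566, 2.3068).
grad_x = 2*8*3.566 + 1 = 58.056
grad_y = 2*6*2.3068 + 0 = 27.6816
Step 2: Gradient step.
x_raw = 3.566 - 0.02*58.056 = 2.4049
y_raw = 2.3068 - 0.02*27.6816 = 1.7532
Step 3: Project onto [-3, 5].
x_proj = clip(2.4049) = 2.4049
y_proj = clip(1.7532) = 1.7532
Step 4: Evaluate f.
f(2.4049, 1.7532) = 67.1141


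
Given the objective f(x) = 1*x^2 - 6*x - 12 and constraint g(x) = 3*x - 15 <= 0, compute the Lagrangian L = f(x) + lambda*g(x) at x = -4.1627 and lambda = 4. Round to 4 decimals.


Step 1: Evaluate f(x).
f(-4.1627) = 1*(-4.1627)^2 - 6*(-4.1627) - 12 = 30.3043
Step 2: Evaluate g(x).
g(-4.1627) = 3*-4.1627 - 15 = -27.4881
Step 3: Compute Lagrangian.
L = 30.3043 + 4*-27.4881 = -79.6481


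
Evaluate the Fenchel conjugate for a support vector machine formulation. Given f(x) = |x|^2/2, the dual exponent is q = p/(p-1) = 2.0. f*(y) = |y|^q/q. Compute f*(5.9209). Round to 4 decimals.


The conjugate exponent q satisfies 1/p + 1/q = 1.
p = 2, so q = 2/(2 - 1) = 2.0
|y|^q = 5.9209^2.0 = 35.0571
f*(5.9209) = 35.0571 / 2.0 = 17.5285


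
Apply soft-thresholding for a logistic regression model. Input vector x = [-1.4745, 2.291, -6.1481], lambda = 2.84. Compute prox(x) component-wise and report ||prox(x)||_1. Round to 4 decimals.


Soft-thresholding with lambda = 2.84:
prox(-1.4745) = sign(-1.4745)*max(|-1.4745| - 2.84, 0) = 0.0
prox(2.291) = sign(2.291)*max(|2.291| - 2.84, 0) = 0.0
prox(-6.1481) = sign(-6.1481)*max(|-6.1481| - 2.84, 0) = -3.3081
prox(x) = [0.0, 0.0, -3.3081]
||prox(x)||_1 = 0.0 + 0.0 + 3.3081 = 3.3081


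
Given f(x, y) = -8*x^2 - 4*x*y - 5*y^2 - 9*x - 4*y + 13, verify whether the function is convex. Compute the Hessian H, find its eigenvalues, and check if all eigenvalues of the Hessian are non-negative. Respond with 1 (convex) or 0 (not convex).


The Hessian of f(x,y) = -8*x^2 - 4*x*y - 5*y^2 - 9*x - 4*y + 13 is:
H = [[-16, -4], [-4, -10]]
Trace = -16 - 10 = -26
Determinant = -16*-10 - (-4)^2 = 144
Discriminant = (-26)^2 - 4*144 = 100.0
Eigenvalues: lambda_1 = -18.0, lambda_2 = -8.0
The function is not convex.

0


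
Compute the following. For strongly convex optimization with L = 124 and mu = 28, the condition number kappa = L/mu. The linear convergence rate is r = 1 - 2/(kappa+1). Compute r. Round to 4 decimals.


Step 1: Compute the condition number.
kappa = L/mu = 124/28 = 4.4286
Step 2: Compute the convergence rate.
r = 1 - 2/(kappa + 1) = 1 - 2*mu/(L + mu) = (L - mu)/(L + mu) = 96/152 = 0.6316


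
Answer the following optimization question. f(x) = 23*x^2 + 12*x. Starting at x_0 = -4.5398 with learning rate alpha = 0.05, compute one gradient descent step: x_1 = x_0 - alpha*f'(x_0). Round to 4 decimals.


We compute the gradient at x_0 and apply the update.
f'(x) = 46*x + 12
f'(-4.5398) = 46*-4.5398 + 12 = -196.8308
x_1 = -4.5398 - 0.05*-196.8308 = 5.3017


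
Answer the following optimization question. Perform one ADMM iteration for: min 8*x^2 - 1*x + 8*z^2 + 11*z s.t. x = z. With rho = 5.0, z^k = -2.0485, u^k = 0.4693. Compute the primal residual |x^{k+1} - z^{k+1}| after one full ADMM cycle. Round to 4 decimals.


ADMM iteration with rho = 5.0, z^k = -2.0485, u^k = 0.4693
Step 1: x-update.
Minimize 8*x^2 - 1*x + (5.0/2)*(x + 2.0485 + 0.4693)^2
FOC: (2*8 + 5.0)*x = 1 + 5.0*(-2.0485 - 0.4693)
x^{k+1} = -0.5519
Step 2: z-update.
Minimize 8*z^2 + 11*z + (5.0/2)*(-0.5519 - z + 0.4693)^2
FOC: (2*8 + 5.0)*z = -11 + 5.0*(-0.5519 + 0.4693)
z^{k+1} = -0.5435
Step 3: u-update.
u^{k+1} = 0.4693 - 0.5519 + 0.5435 = 0.4609
Step 4: Primal residual = |-0.5519 + 0.5435| = 0.0084


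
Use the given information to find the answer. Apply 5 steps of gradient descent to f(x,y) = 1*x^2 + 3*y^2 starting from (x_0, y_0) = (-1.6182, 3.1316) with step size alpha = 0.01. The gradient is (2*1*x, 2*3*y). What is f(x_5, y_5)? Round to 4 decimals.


Gradient descent on f(x,y) = 1*x^2 + 3*y^2.
Starting point: (-1.6182, 3.1316), alpha = 0.01
Step 1: grad_x = 2*1*-1.6182 = -3.2364, grad_y = 2*3*3.1316 = 18.7896
  x_1 = -1.6182 - 0.01*-3.2364 = -1.5858
  y_1 = 3.1316 - 0.01*18.7896 = 2.9437
Step 2: grad_x = 2*1*-1.5858 = -3.1717, grad_y = 2*3*2.9437 = 17.6622
  x_2 = -1.5858 - 0.01*-3.1717 = -1.5541
  y_2 = 2.9437 - 0.01*17.6622 = 2.7671
Step 3: grad_x = 2*1*-1.5541 = -3.1082, grad_y = 2*3*2.7671 = 16.6025
  x_3 = -1.5541 - 0.01*-3.1082 = -1.523
  y_3 = 2.7671 - 0.01*16.6025 = 2.6011
Step 4: grad_x = 2*1*-1.523 = -3.0461, grad_y = 2*3*2.6011 = 15.6063
  x_4 = -1.523 - 0.01*-3.0461 = -1.4926
  y_4 = 2.6011 - 0.01*15.6063 = 2.445
Step 5: grad_x = 2*1*-1.4926 = -2.9852, grad_y = 2*3*2.445 = 14.67
  x_5 = -1.4926 - 0.01*-2.9852 = -1.4627
  y_5 = 2.445 - 0.01*14.67 = 2.2983
f(-1.4627, 2.2983) = 1*(-1.4627)^2 + 3*2.2983^2 = 17.986


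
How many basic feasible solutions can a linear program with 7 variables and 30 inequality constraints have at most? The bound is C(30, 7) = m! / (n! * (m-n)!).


Each vertex corresponds to some choice of n active constraints out of m, so the number of vertices is at most C(m, n) = m! / (n!(m-n)!).
m = 30, n = 7
Numerator: 30 * 29 * 28 * 27 * 26 * 25 * 24
Denominator: 7! = 5040
C(30, 7) = 2035800


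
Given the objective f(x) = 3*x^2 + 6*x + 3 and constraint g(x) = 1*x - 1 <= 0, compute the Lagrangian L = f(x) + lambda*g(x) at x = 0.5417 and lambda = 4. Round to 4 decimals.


Step 1: Evaluate f(x).
f(0.5417) = 3*0.5417^2 + 6*0.5417 + 3 = 7.1305
Step 2: Evaluate g(x).
g(0.5417) = 1*0.5417 - 1 = -0.4583
Step 3: Compute Lagrangian.
L = 7.1305 + 4*-0.4583 = 5.2973


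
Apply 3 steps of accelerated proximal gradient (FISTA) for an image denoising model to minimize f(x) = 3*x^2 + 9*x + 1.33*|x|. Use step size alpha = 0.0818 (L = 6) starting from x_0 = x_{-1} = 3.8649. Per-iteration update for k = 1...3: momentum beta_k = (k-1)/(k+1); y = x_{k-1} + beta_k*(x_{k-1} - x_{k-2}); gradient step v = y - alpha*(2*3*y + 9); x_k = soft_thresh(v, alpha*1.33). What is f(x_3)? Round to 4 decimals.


FISTA on f(x) = 3*x^2 + 9*x + 1.33*|x|
L = 6, alpha = 0.0818
Iteration 1: beta = 0.0, y = 3.8649 + 0.0*(3.8649 - 3.8649) = 3.8649
  grad(y) = 32.1894, v = y - alpha*grad = 1.2318
  prox(v) = soft_thresh(1.2318, 0.1088) = 1.123
Iteration 2: beta = 0.3333, y = 1.123 + 0.3333*(1.123 - 3.8649) = 0.2091
  grad(y) = 10.2543, v = y - alpha*grad = -0.6298
  prox(v) = soft_thresh(-0.6298, 0.1088) = -0.521
Iteration 3: beta = 0.5, y = -0.521 + 0.5*(-0.521 - 1.123) = -1.3429
  grad(y) = 0.9423, v = y - alpha*grad = -1.42
  prox(v) = soft_thresh(-1.42, 0.1088) = -1.3112
f(x_3) = 3*(-1.3112)^2 + 9*(-1.3112) + 1.33*|-1.3112| = -4.8992


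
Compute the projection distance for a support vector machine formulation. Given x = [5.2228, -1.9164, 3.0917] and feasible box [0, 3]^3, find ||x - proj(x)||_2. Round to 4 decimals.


Project each component onto [0, 3].
clip(5.2228) = 3.0, clip(-1.9164) = 0.0, clip(3.0917) = 3.0
Projection = [3.0, 0.0, 3.0]
Squared diffs: [4.9408, 3.6726, 0.0084]
Distance = sqrt(8.6218) = 2.9363


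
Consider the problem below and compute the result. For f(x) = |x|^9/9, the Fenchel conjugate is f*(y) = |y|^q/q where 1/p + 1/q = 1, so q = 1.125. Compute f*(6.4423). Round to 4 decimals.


The conjugate exponent q satisfies 1/p + 1/q = 1.
p = 9, so q = 9/(9 - 1) = 1.125
|y|^q = 6.4423^1.125 = 8.1315
f*(6.4423) = 8.1315 / 1.125 = 7.228


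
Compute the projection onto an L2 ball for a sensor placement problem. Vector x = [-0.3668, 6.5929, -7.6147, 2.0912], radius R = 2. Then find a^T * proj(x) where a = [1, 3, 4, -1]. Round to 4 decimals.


Step 1: Compute ||x|| (intermediates to 6 decimals).
||x|| = sqrt((-0.3668)^2 + 6.5929^2 + (-7.6147)^2 + 2.0912^2) = 10.293573
Step 2: Project.
Since ||x|| > R, scale = R/||x|| = 2/10.293573 = 0.194296, proj(x) = scale * x
proj(x) = [-0.071268, 1.280974, -1.479506, 0.406312]
Step 3: Dot product.
a^T * proj(x) = 1*(-0.071268) + 3*1.280974 + 4*(-1.479506) - 1*0.406312 = -2.5527


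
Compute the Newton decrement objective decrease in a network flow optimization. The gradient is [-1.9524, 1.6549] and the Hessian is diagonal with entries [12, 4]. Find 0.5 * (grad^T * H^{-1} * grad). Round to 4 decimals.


Step 1: H is diagonal, so H^(-1) * g = [-0.1627, 0.4137].
Step 2: g^T H^(-1) g = sum_i g_i^2 / H_ii
  = (-1.9524)^2/12 + (1.6549)^2/4
  = 0.3177 + 0.6847 = 1.0023
Step 3: Objective decrease = 0.5 * g^T H^(-1) g = 0.5012


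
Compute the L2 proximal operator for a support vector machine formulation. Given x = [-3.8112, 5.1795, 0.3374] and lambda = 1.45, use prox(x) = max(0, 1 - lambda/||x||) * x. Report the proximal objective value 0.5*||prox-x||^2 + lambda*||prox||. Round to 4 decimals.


Step 1: Compute ||x||.
||x|| = 6.4394
Step 2: Compute scaling factor.
scale = max(0, 1 - 1.45/6.4394) = 0.7748
Step 3: prox(x) = [-2.953, 4.0132, 0.2614]
||prox(x)|| = 4.9894
Step 4: Proximal objective.
0.5*||prox-x||^2 = 1.0513
lambda*||prox|| = 7.2346
Total = 8.2859


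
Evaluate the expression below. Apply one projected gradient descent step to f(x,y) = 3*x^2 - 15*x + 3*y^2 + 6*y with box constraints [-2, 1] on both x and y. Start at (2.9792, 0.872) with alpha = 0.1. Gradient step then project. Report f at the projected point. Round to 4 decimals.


Step 1: Compute gradient at (2.9792, 0.872).
grad_x = 2*3*2.9792 - 15 = 2.8752
grad_y = 2*3*0.872 + 6 = 11.232
Step 2: Gradient step.
x_raw = 2.9792 - 0.1*2.8752 = 2.6917
y_raw = 0.872 - 0.1*11.232 = -0.2512
Step 3: Project onto [-2, 1].
x_proj = clip(2.6917) = 1.0
y_proj = clip(-0.2512) = -0.2512
Step 4: Evaluate f.
f(1.0, -0.2512) = -13.3179


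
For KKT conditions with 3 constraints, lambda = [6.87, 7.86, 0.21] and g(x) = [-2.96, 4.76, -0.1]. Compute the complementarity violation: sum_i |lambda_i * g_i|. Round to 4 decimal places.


KKT complementary slackness check:
lambda_1 * g_1 = 6.87 * -2.96 = -20.3352
lambda_2 * g_2 = 7.86 * 4.76 = 37.4136
lambda_3 * g_3 = 0.21 * -0.1 = -0.021
Total violation = 20.3352 + 37.4136 + 0.021 = 57.7698


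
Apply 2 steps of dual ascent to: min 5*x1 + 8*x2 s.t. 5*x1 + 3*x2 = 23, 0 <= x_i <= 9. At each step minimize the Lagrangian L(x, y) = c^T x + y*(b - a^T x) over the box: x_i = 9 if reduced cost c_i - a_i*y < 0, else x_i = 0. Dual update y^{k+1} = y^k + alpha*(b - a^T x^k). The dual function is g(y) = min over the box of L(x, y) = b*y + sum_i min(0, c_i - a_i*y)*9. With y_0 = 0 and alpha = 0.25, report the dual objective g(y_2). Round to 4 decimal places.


Dual ascent for LP: min 5*x1 + 8*x2, 5*x1 + 3*x2 = 23, 0 <= x_i <= 9
Step 1: y^k = 0.0, reduced costs: (5.0, 8.0)
  x^k = (0.0, 0.0), subgradient = b - a^T x = 23.0
  y^{k+1} = 0.0 + 0.25*23.0 = 5.75
Step 2: y^k = 5.75, reduced costs: (-23.75, -9.25)
  x^k = (9.0, 9.0), subgradient = b - a^T x = -49.0
  y^{k+1} = 5.75 + 0.25*-49.0 = -6.5
Dual objective at y_2 = -6.5: reduced costs (37.5, 27.5), box minimizer x = (0.0, 0.0)
g(y_2) = b*y + (c1 - a1*y)*x1 + (c2 - a2*y)*x2 = 23*(-6.5) + 37.5*0.0 + 27.5*0.0 = -149.5 + 0.0 + 0.0 = -149.5


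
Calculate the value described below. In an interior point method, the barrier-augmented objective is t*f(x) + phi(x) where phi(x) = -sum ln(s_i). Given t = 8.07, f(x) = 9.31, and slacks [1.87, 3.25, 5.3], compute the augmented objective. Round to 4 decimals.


Step 1: Compute log-barrier.
ln values: [0.6259, 1.1787, 1.6677]
phi = -(0.6259 + 1.1787 + 1.6677) = -3.4723
Step 2: Compute augmented objective.
t*f(x) = 8.07*9.31 = 75.1317
Total = 75.1317 - 3.4723 = 71.6594


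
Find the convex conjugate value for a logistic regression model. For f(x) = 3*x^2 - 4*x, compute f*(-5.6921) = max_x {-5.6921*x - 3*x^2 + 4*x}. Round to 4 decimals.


f*(y) = sup_x {y*x - a*x^2 - b*x} = sup_x {(y-b)*x - a*x^2}
FOC: (y - b) - 2a*x = 0 => x* = (y - b)/(2a)
x* = (-5.6921 + 4)/(2*3) = -0.282
f*(-5.6921) = (y-b)^2/(4a) = (-5.6921 + 4)^2/(4*3)
= 2.8632/12 = 0.2386


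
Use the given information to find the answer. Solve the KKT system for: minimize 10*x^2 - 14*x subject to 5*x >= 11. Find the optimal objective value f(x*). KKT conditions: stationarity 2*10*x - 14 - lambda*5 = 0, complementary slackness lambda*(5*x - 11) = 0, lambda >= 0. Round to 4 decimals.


Step 1: Try lambda = 0 (constraint inactive).
x_unc = 14/(2*10) = 0.7
Check: 5*0.7 = 3.5 < 11 -- violated!
Step 2: Constraint must be active: 5*x = 11
x* = 11/5 = 2.2
lambda = (2*10*2.2 - 14)/5 = 6.0
Step 3: Compute optimal value.
f(x*) = 10*2.2^2 - 14*2.2 = 17.6


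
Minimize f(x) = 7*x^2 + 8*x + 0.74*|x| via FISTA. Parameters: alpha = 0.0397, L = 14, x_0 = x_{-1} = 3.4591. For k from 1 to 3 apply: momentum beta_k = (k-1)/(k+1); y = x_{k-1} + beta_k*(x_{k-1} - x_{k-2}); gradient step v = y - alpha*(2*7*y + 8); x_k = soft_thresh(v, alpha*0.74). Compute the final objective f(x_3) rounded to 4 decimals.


FISTA on f(x) = 7*x^2 + 8*x + 0.74*|x|
L = 14, alpha = 0.0397
Iteration 1: beta = 0.0, y = 3.4591 + 0.0*(3.4591 - 3.4591) = 3.4591
  grad(y) = 56.4274, v = y - alpha*grad = 1.2189
  prox(v) = soft_thresh(1.2189, 0.0294) = 1.1896
Iteration 2: beta = 0.3333, y = 1.1896 + 0.3333*(1.1896 - 3.4591) = 0.433
  grad(y) = 14.0625, v = y - alpha*grad = -0.1252
  prox(v) = soft_thresh(-0.1252, 0.0294) = -0.0959
Iteration 3: beta = 0.5, y = -0.0959 + 0.5*(-0.0959 - 1.1896) = -0.7386
  grad(y) = -2.3401, v = y - alpha*grad = -0.6457
  prox(v) = soft_thresh(-0.6457, 0.0294) = -0.6163
f(x_3) = 7*(-0.6163)^2 + 8*(-0.6163) + 0.74*|-0.6163| = -1.8156


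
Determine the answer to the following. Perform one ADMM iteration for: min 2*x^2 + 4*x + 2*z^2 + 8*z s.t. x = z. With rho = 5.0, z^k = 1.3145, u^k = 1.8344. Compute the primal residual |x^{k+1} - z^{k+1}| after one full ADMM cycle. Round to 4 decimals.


ADMM iteration with rho = 5.0, z^k = 1.3145, u^k = 1.8344
Step 1: x-update.
Minimize 2*x^2 + 4*x + (5.0/2)*(x - 1.3145 + 1.8344)^2
FOC: (2*2 + 5.0)*x = -4 + 5.0*(1.3145 - 1.8344)
x^{k+1} = -0.7333
Step 2: z-update.
Minimize 2*z^2 + 8*z + (5.0/2)*(-0.7333 - z + 1.8344)^2
FOC: (2*2 + 5.0)*z = -8 + 5.0*(-0.7333 + 1.8344)
z^{k+1} = -0.2772
Step 3: u-update.
u^{k+1} = 1.8344 - 0.7333 + 0.2772 = 1.3783
Step 4: Primal residual = |-0.7333 + 0.2772| = 0.4561


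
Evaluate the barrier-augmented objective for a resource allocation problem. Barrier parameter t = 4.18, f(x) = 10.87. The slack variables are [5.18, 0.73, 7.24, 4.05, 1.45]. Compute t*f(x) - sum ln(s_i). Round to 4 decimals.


Step 1: Compute log-barrier.
ln values: [1.6448, -0.3147, 1.9796, 1.3987, 0.3716]
phi = -(1.6448 - 0.3147 + 1.9796 + 1.3987 + 0.3716) = -5.08
Step 2: Compute augmented objective.
t*f(x) = 4.18*10.87 = 45.4366
Total = 45.4366 - 5.08 = 40.3566


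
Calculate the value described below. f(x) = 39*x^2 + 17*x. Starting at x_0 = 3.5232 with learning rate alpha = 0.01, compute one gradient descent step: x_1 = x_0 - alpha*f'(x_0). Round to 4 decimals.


We compute the gradient at x_0 and apply the update.
f'(x) = 78*x + 17
f'(3.5232) = 78*3.5232 + 17 = 291.8096
x_1 = 3.5232 - 0.01*291.8096 = 0.6051


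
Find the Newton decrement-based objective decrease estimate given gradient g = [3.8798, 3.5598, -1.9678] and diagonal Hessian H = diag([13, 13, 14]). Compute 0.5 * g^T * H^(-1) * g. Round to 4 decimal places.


Step 1: H is diagonal, so H^(-1) * g = [0.2984, 0.2738, -0.1406].
Step 2: g^T H^(-1) g = sum_i g_i^2 / H_ii
  = (3.8798)^2/13 + (3.5598)^2/13 + (-1.9678)^2/14
  = 1.1579 + 0.9748 + 0.2766 = 2.4093
Step 3: Objective decrease = 0.5 * g^T H^(-1) g = 1.2046


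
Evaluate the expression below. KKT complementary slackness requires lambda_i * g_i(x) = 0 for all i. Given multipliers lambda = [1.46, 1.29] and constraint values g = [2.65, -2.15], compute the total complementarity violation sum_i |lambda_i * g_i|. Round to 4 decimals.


KKT complementary slackness check:
lambda_1 * g_1 = 1.46 * 2.65 = 3.869
lambda_2 * g_2 = 1.29 * -2.15 = -2.7735
Total violation = 3.869 + 2.7735 = 6.6425


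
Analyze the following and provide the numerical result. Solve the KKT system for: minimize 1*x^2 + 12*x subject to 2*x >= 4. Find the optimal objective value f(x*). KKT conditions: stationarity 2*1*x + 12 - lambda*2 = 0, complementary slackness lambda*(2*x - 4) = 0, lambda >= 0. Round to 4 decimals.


Step 1: Try lambda = 0 (constraint inactive).
x_unc = -12/(2*1) = -6.0
Check: 2*-6.0 = -12.0 < 4 -- violated!
Step 2: Constraint must be active: 2*x = 4
x* = 4/2 = 2.0
lambda = (2*1*2.0 + 12)/2 = 8.0
Step 3: Compute optimal value.
f(x*) = 1*2.0^2 + 12*2.0 = 28.0


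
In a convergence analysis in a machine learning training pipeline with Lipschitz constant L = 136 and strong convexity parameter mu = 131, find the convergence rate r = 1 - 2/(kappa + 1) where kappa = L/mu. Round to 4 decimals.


Step 1: Compute the condition number.
kappa = L/mu = 136/131 = 1.0382
Step 2: Compute the convergence rate.
r = 1 - 2/(kappa + 1) = 1 - 2*mu/(L + mu) = (L - mu)/(L + mu) = 5/267 = 0.0187


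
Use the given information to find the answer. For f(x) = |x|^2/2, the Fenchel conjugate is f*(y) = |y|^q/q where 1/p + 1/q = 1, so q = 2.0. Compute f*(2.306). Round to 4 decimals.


The conjugate exponent q satisfies 1/p + 1/q = 1.
p = 2, so q = 2/(2 - 1) = 2.0
|y|^q = 2.306^2.0 = 5.3176
f*(2.306) = 5.3176 / 2.0 = 2.6588


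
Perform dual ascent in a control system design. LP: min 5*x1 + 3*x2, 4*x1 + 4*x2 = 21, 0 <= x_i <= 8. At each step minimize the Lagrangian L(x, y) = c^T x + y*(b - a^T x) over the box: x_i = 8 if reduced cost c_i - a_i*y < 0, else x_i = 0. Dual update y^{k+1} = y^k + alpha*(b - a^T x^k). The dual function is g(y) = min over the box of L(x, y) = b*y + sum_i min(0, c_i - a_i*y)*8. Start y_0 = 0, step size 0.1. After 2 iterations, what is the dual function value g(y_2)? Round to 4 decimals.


Dual ascent for LP: min 5*x1 + 3*x2, 4*x1 + 4*x2 = 21, 0 <= x_i <= 8
Step 1: y^k = 0.0, reduced costs: (5.0, 3.0)
  x^k = (0.0, 0.0), subgradient = b - a^T x = 21.0
  y^{k+1} = 0.0 + 0.1*21.0 = 2.1
Step 2: y^k = 2.1, reduced costs: (-3.4, -5.4)
  x^k = (8.0, 8.0), subgradient = b - a^T x = -43.0
  y^{k+1} = 2.1 + 0.1*-43.0 = -2.2
Dual objective at y_2 = -2.2: reduced costs (13.8, 11.8), box minimizer x = (0.0, 0.0)
g(y_2) = b*y + (c1 - a1*y)*x1 + (c2 - a2*y)*x2 = 21*(-2.2) + 13.8*0.0 + 11.8*0.0 = -46.2 + 0.0 + 0.0 = -46.2


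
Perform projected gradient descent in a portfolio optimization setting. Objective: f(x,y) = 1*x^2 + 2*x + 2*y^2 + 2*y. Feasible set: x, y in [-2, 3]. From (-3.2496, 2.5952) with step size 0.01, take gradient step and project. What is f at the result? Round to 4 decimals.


Step 1: Compute gradient at (-3.2496, 2.5952).
grad_x = 2*1*-3.2496 + 2 = -4.4992
grad_y = 2*2*2.5952 + 2 = 12.3808
Step 2: Gradient step.
x_raw = -3.2496 - 0.01*-4.4992 = -3.2046
y_raw = 2.5952 - 0.01*12.3808 = 2.4714
Step 3: Project onto [-2, 3].
x_proj = clip(-3.2046) = -2.0
y_proj = clip(2.4714) = 2.4714
Step 4: Evaluate f.
f(-2.0, 2.4714) = 17.1583


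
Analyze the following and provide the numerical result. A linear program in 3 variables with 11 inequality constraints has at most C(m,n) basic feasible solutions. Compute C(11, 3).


Each vertex corresponds to some choice of n active constraints out of m, so the number of vertices is at most C(m, n) = m! / (n!(m-n)!).
m = 11, n = 3
Numerator: 11 * 10 * 9
Denominator: 3! = 6
C(11, 3) = 165


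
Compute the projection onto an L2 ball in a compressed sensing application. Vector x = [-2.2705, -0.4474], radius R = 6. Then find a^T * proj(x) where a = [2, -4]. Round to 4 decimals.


Step 1: Compute ||x|| (intermediates to 6 decimals).
||x|| = sqrt((-2.2705)^2 + (-0.4474)^2) = 2.31416
Step 2: Project.
Since ||x|| <= R, proj = x (no scaling needed).
proj(x) = [-2.2705, -0.4474]
Step 3: Dot product.
a^T * proj(x) = 2*(-2.2705) - 4*(-0.4474) = -2.7514


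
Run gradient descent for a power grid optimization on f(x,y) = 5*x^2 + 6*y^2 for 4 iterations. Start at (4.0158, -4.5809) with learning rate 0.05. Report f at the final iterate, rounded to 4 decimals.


Gradient descent on f(x,y) = 5*x^2 + 6*y^2.
Starting point: (4.0158, -4.5809), alpha = 0.05
Step 1: grad_x = 2*5*4.0158 = 40.158, grad_y = 2*6*-4.5809 = -54.9708
  x_1 = 4.0158 - 0.05*40.158 = 2.0079
  y_1 = -4.5809 - 0.05*-54.9708 = -1.8324
Step 2: grad_x = 2*5*2.0079 = 20.079, grad_y = 2*6*-1.8324 = -21.9883
  x_2 = 2.0079 - 0.05*20.079 = 1.004
  y_2 = -1.8324 - 0.05*-21.9883 = -0.7329
Step 3: grad_x = 2*5*1.004 = 10.0395, grad_y = 2*6*-0.7329 = -8.7953
  x_3 = 1.004 - 0.05*10.0395 = 0.502
  y_3 = -0.7329 - 0.05*-8.7953 = -0.2932
Step 4: grad_x = 2*5*0.502 = 5.0198, grad_y = 2*6*-0.2932 = -3.5181
  x_4 = 0.502 - 0.05*5.0198 = 0.251
  y_4 = -0.2932 - 0.05*-3.5181 = -0.1173
f(0.251, -0.1173) = 5*0.251^2 + 6*(-0.1173)^2 = 0.3975


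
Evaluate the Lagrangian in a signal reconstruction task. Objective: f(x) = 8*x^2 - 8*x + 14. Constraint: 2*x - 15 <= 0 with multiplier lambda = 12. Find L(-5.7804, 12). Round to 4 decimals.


Step 1: Evaluate f(x).
f(-5.7804) = 8*(-5.7804)^2 - 8*(-5.7804) + 14 = 327.5474
Step 2: Evaluate g(x).
g(-5.7804) = 2*-5.7804 - 15 = -26.5608
Step 3: Compute Lagrangian.
L = 327.5474 + 12*-26.5608 = 8.8178


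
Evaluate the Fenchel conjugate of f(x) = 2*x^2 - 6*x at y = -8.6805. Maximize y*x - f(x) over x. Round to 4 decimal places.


f*(y) = sup_x {y*x - a*x^2 - b*x} = sup_x {(y-b)*x - a*x^2}
FOC: (y - b) - 2a*x = 0 => x* = (y - b)/(2a)
x* = (-8.6805 + 6)/(2*2) = -0.6701
f*(-8.6805) = (y-b)^2/(4a) = (-8.6805 + 6)^2/(4*2)
= 7.1851/8 = 0.8981


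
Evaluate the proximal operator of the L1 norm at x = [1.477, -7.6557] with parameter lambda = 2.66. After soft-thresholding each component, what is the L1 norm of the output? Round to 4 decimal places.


Soft-thresholding with lambda = 2.66:
prox(1.477) = sign(1.477)*max(|1.477| - 2.66, 0) = 0.0
prox(-7.6557) = sign(-7.6557)*max(|-7.6557| - 2.66, 0) = -4.9957
prox(x) = [0.0, -4.9957]
||prox(x)||_1 = 0.0 + 4.9957 = 4.9957


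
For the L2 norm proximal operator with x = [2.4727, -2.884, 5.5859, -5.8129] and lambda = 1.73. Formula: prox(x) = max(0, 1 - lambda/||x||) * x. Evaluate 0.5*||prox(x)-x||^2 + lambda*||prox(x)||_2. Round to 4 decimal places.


Step 1: Compute ||x||.
||x|| = 8.912
Step 2: Compute scaling factor.
scale = max(0, 1 - 1.73/8.912) = 0.8059
Step 3: prox(x) = [1.9927, -2.3242, 4.5016, -4.6845]
||prox(x)|| = 7.182
Step 4: Proximal objective.
0.5*||prox-x||^2 = 1.4965
lambda*||prox|| = 12.4249
Total = 13.9213


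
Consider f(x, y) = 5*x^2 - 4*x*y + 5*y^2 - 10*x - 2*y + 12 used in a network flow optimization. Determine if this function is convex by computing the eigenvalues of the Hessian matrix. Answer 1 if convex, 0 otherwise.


The Hessian of f(x,y) = 5*x^2 - 4*x*y + 5*y^2 - 10*x - 2*y + 12 is:
H = [[10, -4], [-4, 10]]
Trace = 10 + 10 = 20
Determinant = 10*10 - (-4)^2 = 84
Discriminant = (20)^2 - 4*84 = 64.0
Eigenvalues: lambda_1 = 6.0, lambda_2 = 14.0
The function is convex.

1


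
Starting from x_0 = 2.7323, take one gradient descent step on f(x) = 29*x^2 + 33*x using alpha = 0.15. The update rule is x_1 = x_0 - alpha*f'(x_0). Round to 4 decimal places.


We compute the gradient at x_0 and apply the update.
f'(x) = 58*x + 33
f'(2.7323) = 58*2.7323 + 33 = 191.4734
x_1 = 2.7323 - 0.15*191.4734 = -25.9887


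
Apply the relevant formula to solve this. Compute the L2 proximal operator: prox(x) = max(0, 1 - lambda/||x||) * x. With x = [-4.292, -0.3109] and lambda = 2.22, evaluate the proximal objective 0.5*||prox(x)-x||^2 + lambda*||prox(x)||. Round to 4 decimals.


Step 1: Compute ||x||.
||x|| = 4.3032
Step 2: Compute scaling factor.
scale = max(0, 1 - 2.22/4.3032) = 0.4841
Step 3: prox(x) = [-2.0778, -0.1505]
||prox(x)|| = 2.0832
Step 4: Proximal objective.
0.5*||prox-x||^2 = 2.4642
lambda*||prox|| = 4.6247
Total = 7.089


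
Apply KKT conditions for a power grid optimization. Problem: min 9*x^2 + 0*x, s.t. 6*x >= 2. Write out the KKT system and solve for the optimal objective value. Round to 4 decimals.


Step 1: Try lambda = 0 (constraint inactive).
x_unc = 0/(2*9) = 0.0
Check: 6*0.0 = 0.0 < 2 -- violated!
Step 2: Constraint must be active: 6*x = 2
x* = 2/6 = 1/3 = 0.3333 (rounded; the exact value 1/3 is used below)
lambda = (2*9*(1/3) + 0)/6 = 1.0
Step 3: Compute optimal value.
f(x*) = 9*(1/3)^2 + 0*(1/3) = 1.0
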